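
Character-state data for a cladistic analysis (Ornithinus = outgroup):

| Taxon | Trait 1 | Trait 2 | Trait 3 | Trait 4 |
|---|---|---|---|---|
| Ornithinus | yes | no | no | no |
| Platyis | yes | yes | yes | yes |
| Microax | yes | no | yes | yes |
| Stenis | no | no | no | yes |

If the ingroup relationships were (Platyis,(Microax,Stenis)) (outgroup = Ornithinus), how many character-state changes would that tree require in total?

Map each character onto (Platyis,(Microax,Stenis)) (rooted by Ornithinus) and count the minimum state changes it requires (Fitch parsimony):
Trait 1: 1; Trait 2: 1; Trait 3: 2; Trait 4: 1.
Total tree length = 5.

5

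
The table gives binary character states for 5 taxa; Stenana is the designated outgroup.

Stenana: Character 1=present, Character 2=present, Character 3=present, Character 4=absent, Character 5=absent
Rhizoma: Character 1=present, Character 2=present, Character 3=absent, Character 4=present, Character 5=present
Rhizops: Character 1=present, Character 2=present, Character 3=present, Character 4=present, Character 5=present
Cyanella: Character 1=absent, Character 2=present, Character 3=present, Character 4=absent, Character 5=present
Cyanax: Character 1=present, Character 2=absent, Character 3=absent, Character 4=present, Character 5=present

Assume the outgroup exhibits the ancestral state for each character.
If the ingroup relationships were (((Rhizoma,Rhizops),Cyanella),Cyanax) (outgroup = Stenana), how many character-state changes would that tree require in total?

Map each character onto (((Rhizoma,Rhizops),Cyanella),Cyanax) (rooted by Stenana) and count the minimum state changes it requires (Fitch parsimony):
Character 1: 1; Character 2: 1; Character 3: 2; Character 4: 2; Character 5: 1.
Total tree length = 7.

7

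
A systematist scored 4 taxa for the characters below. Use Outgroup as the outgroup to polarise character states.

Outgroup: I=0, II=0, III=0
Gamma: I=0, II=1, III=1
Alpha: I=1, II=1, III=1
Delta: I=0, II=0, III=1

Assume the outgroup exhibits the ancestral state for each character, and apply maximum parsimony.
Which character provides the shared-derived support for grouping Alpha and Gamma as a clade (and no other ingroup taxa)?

II

The outgroup has state '0' for every character, so '1' is the derived state throughout.
I: derived state '1' in Alpha only — an autapomorphy, so it tells us nothing about relationships among taxa.
Only Alpha and Gamma show the derived state '1' for II, supporting them as a clade.
III (derived state '1') is shared by all ingroup taxa — unites the whole ingroup.
Most parsimonious ingroup topology: ((Gamma,Alpha),Delta).
The clade {Alpha, Gamma} is supported by II: its derived state '1' occurs in exactly those taxa and in no other taxon (including the outgroup).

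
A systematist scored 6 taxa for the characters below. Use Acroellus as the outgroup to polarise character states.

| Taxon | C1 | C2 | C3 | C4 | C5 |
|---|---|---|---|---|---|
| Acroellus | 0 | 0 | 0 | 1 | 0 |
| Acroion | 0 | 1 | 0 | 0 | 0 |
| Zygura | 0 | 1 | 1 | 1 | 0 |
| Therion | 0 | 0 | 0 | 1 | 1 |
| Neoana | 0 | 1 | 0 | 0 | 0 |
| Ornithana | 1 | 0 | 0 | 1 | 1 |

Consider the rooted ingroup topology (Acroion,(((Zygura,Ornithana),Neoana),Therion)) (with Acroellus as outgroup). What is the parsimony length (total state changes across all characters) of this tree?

9

Map each character onto (Acroion,(((Zygura,Ornithana),Neoana),Therion)) (rooted by Acroellus) and count the minimum state changes it requires (Fitch parsimony):
C1: 1; C2: 3; C3: 1; C4: 2; C5: 2.
Total tree length = 9.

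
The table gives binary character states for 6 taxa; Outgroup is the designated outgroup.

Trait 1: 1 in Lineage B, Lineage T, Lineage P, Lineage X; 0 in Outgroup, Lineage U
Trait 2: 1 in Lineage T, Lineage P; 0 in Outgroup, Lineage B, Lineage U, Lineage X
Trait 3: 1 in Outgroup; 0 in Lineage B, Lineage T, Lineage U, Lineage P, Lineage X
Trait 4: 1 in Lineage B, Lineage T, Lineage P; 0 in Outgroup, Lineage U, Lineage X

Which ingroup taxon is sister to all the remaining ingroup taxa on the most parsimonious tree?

Lineage U

Character polarity is set by the outgroup: the derived state is whichever differs from the outgroup's state, so for Trait 3 the derived state is '0', and for the remaining characters it is '1'.
Only Lineage B, Lineage P, Lineage T, and Lineage X show the derived state '1' for Trait 1, supporting them as a clade.
Trait 2 (derived state '1') is shared by Lineage P and Lineage T — a synapomorphy uniting that clade.
All ingroup taxa share the derived state '0' for Trait 3; it defines the ingroup but does not resolve relationships within it.
Trait 4 (derived state '1') is shared by Lineage B, Lineage P, and Lineage T — a synapomorphy uniting that clade.
Most parsimonious ingroup topology: (((Lineage B,(Lineage T,Lineage P)),Lineage X),Lineage U).
Lineage U is sister to the clade containing all other ingroup taxa, so it is the earliest-diverging (most basal) ingroup lineage.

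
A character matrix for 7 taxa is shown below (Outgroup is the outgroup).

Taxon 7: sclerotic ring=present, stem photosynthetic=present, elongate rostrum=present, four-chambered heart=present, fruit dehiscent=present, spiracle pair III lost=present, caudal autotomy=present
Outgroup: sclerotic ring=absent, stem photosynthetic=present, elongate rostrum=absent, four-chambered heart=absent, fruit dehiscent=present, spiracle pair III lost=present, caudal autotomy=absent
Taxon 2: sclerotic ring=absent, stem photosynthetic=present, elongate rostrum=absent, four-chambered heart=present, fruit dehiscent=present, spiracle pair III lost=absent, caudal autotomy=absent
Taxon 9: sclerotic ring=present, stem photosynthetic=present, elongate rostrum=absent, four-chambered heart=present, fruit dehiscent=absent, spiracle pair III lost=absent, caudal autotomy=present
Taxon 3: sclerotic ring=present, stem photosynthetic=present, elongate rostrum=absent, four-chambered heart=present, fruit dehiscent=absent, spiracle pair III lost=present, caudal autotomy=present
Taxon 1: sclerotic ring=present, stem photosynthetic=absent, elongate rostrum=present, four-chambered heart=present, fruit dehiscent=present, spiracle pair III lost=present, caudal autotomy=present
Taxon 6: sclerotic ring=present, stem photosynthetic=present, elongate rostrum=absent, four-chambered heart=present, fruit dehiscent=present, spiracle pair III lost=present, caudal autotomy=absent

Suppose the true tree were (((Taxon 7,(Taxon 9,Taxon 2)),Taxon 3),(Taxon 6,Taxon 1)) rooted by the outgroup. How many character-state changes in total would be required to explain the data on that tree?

12

Map each character onto (((Taxon 7,(Taxon 9,Taxon 2)),Taxon 3),(Taxon 6,Taxon 1)) (rooted by Outgroup) and count the minimum state changes it requires (Fitch parsimony):
sclerotic ring: 2; stem photosynthetic: 1; elongate rostrum: 2; four-chambered heart: 1; fruit dehiscent: 2; spiracle pair III lost: 1; caudal autotomy: 3.
Total tree length = 12.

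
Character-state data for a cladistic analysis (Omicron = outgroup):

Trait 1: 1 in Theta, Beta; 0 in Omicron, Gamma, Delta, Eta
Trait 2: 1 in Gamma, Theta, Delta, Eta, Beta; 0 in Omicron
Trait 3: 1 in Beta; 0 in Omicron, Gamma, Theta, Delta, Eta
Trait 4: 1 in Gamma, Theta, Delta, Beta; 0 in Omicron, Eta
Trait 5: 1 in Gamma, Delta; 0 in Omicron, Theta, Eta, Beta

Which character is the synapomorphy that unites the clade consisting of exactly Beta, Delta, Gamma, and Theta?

Trait 4

The outgroup has state '0' for every character, so '1' is the derived state throughout.
Only Beta and Theta show the derived state '1' for Trait 1, supporting them as a clade.
Trait 2 (derived state '1') is shared by all ingroup taxa — unites the whole ingroup.
Trait 3 (derived state '1') is unique to Beta (autapomorphy; uninformative for grouping).
Trait 4 (derived state '1') is shared by Beta, Delta, Gamma, and Theta — a synapomorphy uniting that clade.
Only Delta and Gamma show the derived state '1' for Trait 5, supporting them as a clade.
Most parsimonious ingroup topology: (((Gamma,Delta),(Theta,Beta)),Eta).
The clade {Beta, Delta, Gamma, Theta} is supported by Trait 4: its derived state '1' occurs in exactly those taxa and in no other taxon (including the outgroup).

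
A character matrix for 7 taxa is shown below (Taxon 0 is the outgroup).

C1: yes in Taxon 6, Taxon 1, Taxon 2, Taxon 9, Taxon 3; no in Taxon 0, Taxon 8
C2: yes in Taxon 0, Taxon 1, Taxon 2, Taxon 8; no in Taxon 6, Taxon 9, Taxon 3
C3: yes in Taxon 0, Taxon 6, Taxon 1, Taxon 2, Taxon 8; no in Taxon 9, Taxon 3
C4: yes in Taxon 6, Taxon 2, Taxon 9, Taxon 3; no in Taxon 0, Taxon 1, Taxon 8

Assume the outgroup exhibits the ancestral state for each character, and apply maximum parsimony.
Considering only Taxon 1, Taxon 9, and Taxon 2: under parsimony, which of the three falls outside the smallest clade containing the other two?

Taxon 1

Character polarity is set by the outgroup: the derived state is whichever differs from the outgroup's state, so for C2, C3 the derived state is 'no', and for the remaining characters it is 'yes'.
Only Taxon 1, Taxon 2, Taxon 3, Taxon 6, and Taxon 9 show the derived state 'yes' for C1, supporting them as a clade.
C2 (derived state 'no') is shared by Taxon 3, Taxon 6, and Taxon 9 — a synapomorphy uniting that clade.
C3: derived state 'no' in Taxon 3 and Taxon 9 only — synapomorphy for {Taxon 3, Taxon 9}.
Only Taxon 2, Taxon 3, Taxon 6, and Taxon 9 show the derived state 'yes' for C4, supporting them as a clade.
Most parsimonious ingroup topology: ((((Taxon 6,(Taxon 9,Taxon 3)),Taxon 2),Taxon 1),Taxon 8).
Taxon 9 and Taxon 2 share a more recent common ancestor with each other than either does with Taxon 1, so Taxon 1 is the least closely related of the three.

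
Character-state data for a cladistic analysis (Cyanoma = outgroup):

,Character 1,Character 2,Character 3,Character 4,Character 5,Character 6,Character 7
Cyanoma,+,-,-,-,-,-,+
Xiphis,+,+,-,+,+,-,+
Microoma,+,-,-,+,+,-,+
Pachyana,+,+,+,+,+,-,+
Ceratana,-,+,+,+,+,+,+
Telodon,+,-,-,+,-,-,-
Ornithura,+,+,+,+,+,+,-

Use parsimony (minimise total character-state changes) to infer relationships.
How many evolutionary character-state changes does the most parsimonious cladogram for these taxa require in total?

8

Character polarity is set by the outgroup: the derived state is whichever differs from the outgroup's state, so for Character 1, Character 7 the derived state is '-', and for the remaining characters it is '+'.
Character 1 (derived state '-') is unique to Ceratana (autapomorphy; uninformative for grouping).
Character 2: derived state '+' in Ceratana, Ornithura, Pachyana, and Xiphis only — synapomorphy for {Ceratana, Ornithura, Pachyana, Xiphis}.
Character 3 (derived state '+') is shared by Ceratana, Ornithura, and Pachyana — a synapomorphy uniting that clade.
Character 4 (derived state '+') is shared by all ingroup taxa — unites the whole ingroup.
Only Ceratana, Microoma, Ornithura, Pachyana, and Xiphis show the derived state '+' for Character 5, supporting them as a clade.
Character 6: derived state '+' in Ceratana and Ornithura only — synapomorphy for {Ceratana, Ornithura}.
Character 7 (state '-') occurs in Ornithura and Telodon but conflicts with the nesting implied by the other characters — most parsimoniously interpreted as homoplasy.
Most parsimonious ingroup topology: (((Xiphis,(Pachyana,(Ceratana,Ornithura))),Microoma),Telodon).
Changes per character on this tree: Character 1: 1; Character 2: 1; Character 3: 1; Character 4: 1; Character 5: 1; Character 6: 1; Character 7: 2.
Total = 8.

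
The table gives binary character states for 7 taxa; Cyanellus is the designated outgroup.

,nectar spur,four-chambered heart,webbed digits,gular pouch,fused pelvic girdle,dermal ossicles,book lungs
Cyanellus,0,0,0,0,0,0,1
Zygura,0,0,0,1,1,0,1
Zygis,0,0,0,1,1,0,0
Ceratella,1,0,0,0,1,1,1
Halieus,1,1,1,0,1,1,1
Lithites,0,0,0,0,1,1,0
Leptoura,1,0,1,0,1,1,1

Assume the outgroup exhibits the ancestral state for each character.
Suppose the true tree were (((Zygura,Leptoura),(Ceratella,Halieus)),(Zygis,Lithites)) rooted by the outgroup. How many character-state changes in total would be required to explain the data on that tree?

Map each character onto (((Zygura,Leptoura),(Ceratella,Halieus)),(Zygis,Lithites)) (rooted by Cyanellus) and count the minimum state changes it requires (Fitch parsimony):
nectar spur: 2; four-chambered heart: 1; webbed digits: 2; gular pouch: 2; fused pelvic girdle: 1; dermal ossicles: 3; book lungs: 1.
Total tree length = 12.

12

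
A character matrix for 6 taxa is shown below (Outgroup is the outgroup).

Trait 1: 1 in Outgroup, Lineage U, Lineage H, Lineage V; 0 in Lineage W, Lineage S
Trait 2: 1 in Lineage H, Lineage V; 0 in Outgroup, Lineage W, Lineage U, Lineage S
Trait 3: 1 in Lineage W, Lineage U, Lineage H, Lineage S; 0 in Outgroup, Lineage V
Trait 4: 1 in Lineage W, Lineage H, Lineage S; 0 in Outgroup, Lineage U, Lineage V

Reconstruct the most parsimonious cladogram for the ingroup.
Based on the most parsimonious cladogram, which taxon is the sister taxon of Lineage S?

Lineage W

Character polarity is set by the outgroup: the derived state is whichever differs from the outgroup's state, so for Trait 1 the derived state is '0', and for the remaining characters it is '1'.
Only Lineage S and Lineage W show the derived state '0' for Trait 1, supporting them as a clade.
Trait 2 (state '1') occurs in Lineage H and Lineage V but conflicts with the nesting implied by the other characters — most parsimoniously interpreted as homoplasy.
Only Lineage H, Lineage S, Lineage U, and Lineage W show the derived state '1' for Trait 3, supporting them as a clade.
Only Lineage H, Lineage S, and Lineage W show the derived state '1' for Trait 4, supporting them as a clade.
Most parsimonious ingroup topology: ((((Lineage W,Lineage S),Lineage H),Lineage U),Lineage V).
Lineage S and Lineage W form a cherry on this tree, so they are sister taxa.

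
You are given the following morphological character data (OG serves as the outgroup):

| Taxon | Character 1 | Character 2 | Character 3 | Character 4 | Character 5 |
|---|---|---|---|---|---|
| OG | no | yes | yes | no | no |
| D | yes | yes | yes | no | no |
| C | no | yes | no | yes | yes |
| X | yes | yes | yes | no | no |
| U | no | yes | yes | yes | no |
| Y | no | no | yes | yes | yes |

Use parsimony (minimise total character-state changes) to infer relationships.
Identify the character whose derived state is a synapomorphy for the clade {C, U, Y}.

Character 4

Character polarity is set by the outgroup: the derived state is whichever differs from the outgroup's state, so for Character 2, Character 3 the derived state is 'no', and for the remaining characters it is 'yes'.
Only D and X show the derived state 'yes' for Character 1, supporting them as a clade.
Character 2 (derived state 'no') is unique to Y (autapomorphy; uninformative for grouping).
Character 3: derived state 'no' in C only — an autapomorphy, so it tells us nothing about relationships among taxa.
Character 4: derived state 'yes' in C, U, and Y only — synapomorphy for {C, U, Y}.
Only C and Y show the derived state 'yes' for Character 5, supporting them as a clade.
Most parsimonious ingroup topology: ((D,X),((C,Y),U)).
The clade {C, U, Y} is supported by Character 4: its derived state 'yes' occurs in exactly those taxa and in no other taxon (including the outgroup).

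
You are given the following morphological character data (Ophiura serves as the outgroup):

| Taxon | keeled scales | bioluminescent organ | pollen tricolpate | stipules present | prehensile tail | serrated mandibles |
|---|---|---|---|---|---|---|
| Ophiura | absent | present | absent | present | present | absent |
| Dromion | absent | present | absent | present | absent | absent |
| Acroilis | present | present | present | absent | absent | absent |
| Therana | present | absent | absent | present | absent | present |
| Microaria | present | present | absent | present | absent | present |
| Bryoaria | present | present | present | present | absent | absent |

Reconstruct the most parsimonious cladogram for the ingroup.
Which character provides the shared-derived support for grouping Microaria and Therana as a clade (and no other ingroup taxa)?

Character polarity is set by the outgroup: the derived state is whichever differs from the outgroup's state, so for bioluminescent organ, stipules present, prehensile tail the derived state is 'absent', and for the remaining characters it is 'present'.
keeled scales: derived state 'present' in Acroilis, Bryoaria, Microaria, and Therana only — synapomorphy for {Acroilis, Bryoaria, Microaria, Therana}.
bioluminescent organ (derived state 'absent') is unique to Therana (autapomorphy; uninformative for grouping).
pollen tricolpate: derived state 'present' in Acroilis and Bryoaria only — synapomorphy for {Acroilis, Bryoaria}.
stipules present (derived state 'absent') is unique to Acroilis (autapomorphy; uninformative for grouping).
All ingroup taxa share the derived state 'absent' for prehensile tail; it defines the ingroup but does not resolve relationships within it.
serrated mandibles: derived state 'present' in Microaria and Therana only — synapomorphy for {Microaria, Therana}.
Most parsimonious ingroup topology: (Dromion,((Acroilis,Bryoaria),(Therana,Microaria))).
The clade {Microaria, Therana} is supported by serrated mandibles: its derived state 'present' occurs in exactly those taxa and in no other taxon (including the outgroup).

serrated mandibles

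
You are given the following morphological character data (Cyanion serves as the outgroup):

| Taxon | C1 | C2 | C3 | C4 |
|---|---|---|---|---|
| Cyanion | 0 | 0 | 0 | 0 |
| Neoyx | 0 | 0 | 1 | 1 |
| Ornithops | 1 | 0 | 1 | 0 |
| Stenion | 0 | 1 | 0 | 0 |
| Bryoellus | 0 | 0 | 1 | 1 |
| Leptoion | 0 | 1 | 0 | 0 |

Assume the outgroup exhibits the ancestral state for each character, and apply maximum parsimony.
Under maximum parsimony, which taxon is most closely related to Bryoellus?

The outgroup has state '0' for every character, so '1' is the derived state throughout.
C1: derived state '1' in Ornithops only — an autapomorphy, so it tells us nothing about relationships among taxa.
Only Leptoion and Stenion show the derived state '1' for C2, supporting them as a clade.
Only Bryoellus, Neoyx, and Ornithops show the derived state '1' for C3, supporting them as a clade.
Only Bryoellus and Neoyx show the derived state '1' for C4, supporting them as a clade.
Most parsimonious ingroup topology: (((Neoyx,Bryoellus),Ornithops),(Stenion,Leptoion)).
Bryoellus and Neoyx form a cherry on this tree, so they are sister taxa.

Neoyx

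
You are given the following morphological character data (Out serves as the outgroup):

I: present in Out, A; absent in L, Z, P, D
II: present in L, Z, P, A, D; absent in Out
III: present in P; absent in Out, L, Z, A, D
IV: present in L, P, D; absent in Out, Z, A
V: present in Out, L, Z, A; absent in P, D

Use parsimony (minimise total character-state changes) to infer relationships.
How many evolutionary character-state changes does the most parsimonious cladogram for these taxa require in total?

Character polarity is set by the outgroup: the derived state is whichever differs from the outgroup's state, so for I, V the derived state is 'absent', and for the remaining characters it is 'present'.
Only D, L, P, and Z show the derived state 'absent' for I, supporting them as a clade.
II (derived state 'present') is shared by all ingroup taxa — unites the whole ingroup.
III (derived state 'present') is unique to P (autapomorphy; uninformative for grouping).
IV (derived state 'present') is shared by D, L, and P — a synapomorphy uniting that clade.
V (derived state 'absent') is shared by D and P — a synapomorphy uniting that clade.
Most parsimonious ingroup topology: (((L,(P,D)),Z),A).
Changes per character on this tree: I: 1; II: 1; III: 1; IV: 1; V: 1.
Total = 5.

5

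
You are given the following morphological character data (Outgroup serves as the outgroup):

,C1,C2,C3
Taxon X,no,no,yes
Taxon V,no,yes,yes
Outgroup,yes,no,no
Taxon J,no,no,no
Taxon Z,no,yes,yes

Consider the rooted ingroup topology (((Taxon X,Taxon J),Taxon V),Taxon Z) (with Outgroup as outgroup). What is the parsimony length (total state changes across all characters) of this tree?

Map each character onto (((Taxon X,Taxon J),Taxon V),Taxon Z) (rooted by Outgroup) and count the minimum state changes it requires (Fitch parsimony):
C1: 1; C2: 2; C3: 2.
Total tree length = 5.

5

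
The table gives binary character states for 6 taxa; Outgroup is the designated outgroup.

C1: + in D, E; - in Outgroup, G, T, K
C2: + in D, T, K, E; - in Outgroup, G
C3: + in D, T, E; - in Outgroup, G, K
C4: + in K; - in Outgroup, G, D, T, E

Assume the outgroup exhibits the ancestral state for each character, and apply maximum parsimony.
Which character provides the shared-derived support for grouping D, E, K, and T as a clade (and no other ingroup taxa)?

C2

The outgroup has state '-' for every character, so '+' is the derived state throughout.
Only D and E show the derived state '+' for C1, supporting them as a clade.
C2 (derived state '+') is shared by D, E, K, and T — a synapomorphy uniting that clade.
C3 (derived state '+') is shared by D, E, and T — a synapomorphy uniting that clade.
C4 (derived state '+') is unique to K (autapomorphy; uninformative for grouping).
Most parsimonious ingroup topology: (G,(((D,E),T),K)).
The clade {D, E, K, T} is supported by C2: its derived state '+' occurs in exactly those taxa and in no other taxon (including the outgroup).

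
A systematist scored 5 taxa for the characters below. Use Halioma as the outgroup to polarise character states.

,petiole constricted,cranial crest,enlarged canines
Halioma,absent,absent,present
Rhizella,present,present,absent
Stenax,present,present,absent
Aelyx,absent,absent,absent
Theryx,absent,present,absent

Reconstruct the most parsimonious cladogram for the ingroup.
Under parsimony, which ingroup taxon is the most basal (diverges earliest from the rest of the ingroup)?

Aelyx

Character polarity is set by the outgroup: the derived state is whichever differs from the outgroup's state, so for enlarged canines the derived state is 'absent', and for the remaining characters it is 'present'.
Only Rhizella and Stenax show the derived state 'present' for petiole constricted, supporting them as a clade.
cranial crest: derived state 'present' in Rhizella, Stenax, and Theryx only — synapomorphy for {Rhizella, Stenax, Theryx}.
All ingroup taxa share the derived state 'absent' for enlarged canines; it defines the ingroup but does not resolve relationships within it.
Most parsimonious ingroup topology: (((Rhizella,Stenax),Theryx),Aelyx).
Aelyx is sister to the clade containing all other ingroup taxa, so it is the earliest-diverging (most basal) ingroup lineage.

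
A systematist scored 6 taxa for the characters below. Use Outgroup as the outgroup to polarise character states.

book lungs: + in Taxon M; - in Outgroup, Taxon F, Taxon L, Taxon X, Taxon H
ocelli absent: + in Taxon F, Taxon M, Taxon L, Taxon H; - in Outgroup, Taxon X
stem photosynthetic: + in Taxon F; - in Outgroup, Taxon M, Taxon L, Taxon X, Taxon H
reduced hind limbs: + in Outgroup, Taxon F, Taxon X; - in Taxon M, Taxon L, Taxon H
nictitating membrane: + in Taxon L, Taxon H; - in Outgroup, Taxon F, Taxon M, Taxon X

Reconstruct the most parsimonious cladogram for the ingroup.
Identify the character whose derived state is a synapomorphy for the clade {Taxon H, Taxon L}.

nictitating membrane

Character polarity is set by the outgroup: the derived state is whichever differs from the outgroup's state, so for reduced hind limbs the derived state is '-', and for the remaining characters it is '+'.
book lungs: derived state '+' in Taxon M only — an autapomorphy, so it tells us nothing about relationships among taxa.
Only Taxon F, Taxon H, Taxon L, and Taxon M show the derived state '+' for ocelli absent, supporting them as a clade.
stem photosynthetic: derived state '+' in Taxon F only — an autapomorphy, so it tells us nothing about relationships among taxa.
Only Taxon H, Taxon L, and Taxon M show the derived state '-' for reduced hind limbs, supporting them as a clade.
nictitating membrane: derived state '+' in Taxon H and Taxon L only — synapomorphy for {Taxon H, Taxon L}.
Most parsimonious ingroup topology: ((Taxon F,(Taxon M,(Taxon L,Taxon H))),Taxon X).
The clade {Taxon H, Taxon L} is supported by nictitating membrane: its derived state '+' occurs in exactly those taxa and in no other taxon (including the outgroup).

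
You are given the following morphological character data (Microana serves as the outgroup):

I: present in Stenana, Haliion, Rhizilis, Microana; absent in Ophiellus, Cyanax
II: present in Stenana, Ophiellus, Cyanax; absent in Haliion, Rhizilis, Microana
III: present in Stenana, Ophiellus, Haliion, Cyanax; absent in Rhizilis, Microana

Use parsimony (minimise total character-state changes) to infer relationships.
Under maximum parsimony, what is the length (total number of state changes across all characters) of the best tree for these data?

Character polarity is set by the outgroup: the derived state is whichever differs from the outgroup's state, so for I the derived state is 'absent', and for the remaining characters it is 'present'.
I: derived state 'absent' in Cyanax and Ophiellus only — synapomorphy for {Cyanax, Ophiellus}.
Only Cyanax, Ophiellus, and Stenana show the derived state 'present' for II, supporting them as a clade.
III: derived state 'present' in Cyanax, Haliion, Ophiellus, and Stenana only — synapomorphy for {Cyanax, Haliion, Ophiellus, Stenana}.
Most parsimonious ingroup topology: (((Stenana,(Ophiellus,Cyanax)),Haliion),Rhizilis).
Changes per character on this tree: I: 1; II: 1; III: 1.
Total = 3.

3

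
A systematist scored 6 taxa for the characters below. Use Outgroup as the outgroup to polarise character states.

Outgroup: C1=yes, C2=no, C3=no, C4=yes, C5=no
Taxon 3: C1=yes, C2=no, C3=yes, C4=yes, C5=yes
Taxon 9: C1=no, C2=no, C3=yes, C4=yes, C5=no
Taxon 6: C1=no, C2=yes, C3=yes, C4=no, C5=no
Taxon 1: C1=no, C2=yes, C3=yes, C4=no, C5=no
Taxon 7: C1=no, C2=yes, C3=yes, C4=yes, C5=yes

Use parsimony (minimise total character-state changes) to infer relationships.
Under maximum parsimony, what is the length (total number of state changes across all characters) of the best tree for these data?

6

Character polarity is set by the outgroup: the derived state is whichever differs from the outgroup's state, so for C1, C4 the derived state is 'no', and for the remaining characters it is 'yes'.
C1: derived state 'no' in Taxon 1, Taxon 6, Taxon 7, and Taxon 9 only — synapomorphy for {Taxon 1, Taxon 6, Taxon 7, Taxon 9}.
Only Taxon 1, Taxon 6, and Taxon 7 show the derived state 'yes' for C2, supporting them as a clade.
All ingroup taxa share the derived state 'yes' for C3; it defines the ingroup but does not resolve relationships within it.
Only Taxon 1 and Taxon 6 show the derived state 'no' for C4, supporting them as a clade.
C5 groups Taxon 3 and Taxon 7, which is incompatible with the clades supported by the remaining characters; treating it as convergent (homoplasy) costs fewer steps than any alternative tree.
Most parsimonious ingroup topology: (Taxon 3,(Taxon 9,((Taxon 6,Taxon 1),Taxon 7))).
Changes per character on this tree: C1: 1; C2: 1; C3: 1; C4: 1; C5: 2.
Total = 6.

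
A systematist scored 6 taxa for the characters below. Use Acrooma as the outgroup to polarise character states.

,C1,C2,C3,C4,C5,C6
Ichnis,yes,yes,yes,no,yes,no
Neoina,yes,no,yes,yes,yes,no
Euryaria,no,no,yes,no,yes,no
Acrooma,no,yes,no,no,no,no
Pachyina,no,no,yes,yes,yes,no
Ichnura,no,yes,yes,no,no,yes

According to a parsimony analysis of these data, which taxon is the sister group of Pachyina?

Neoina

Character polarity is set by the outgroup: the derived state is whichever differs from the outgroup's state, so for C2 the derived state is 'no', and for the remaining characters it is 'yes'.
C1 (state 'yes') occurs in Ichnis and Neoina but conflicts with the nesting implied by the other characters — most parsimoniously interpreted as homoplasy.
C2: derived state 'no' in Euryaria, Neoina, and Pachyina only — synapomorphy for {Euryaria, Neoina, Pachyina}.
C3 (derived state 'yes') is shared by all ingroup taxa — unites the whole ingroup.
C4: derived state 'yes' in Neoina and Pachyina only — synapomorphy for {Neoina, Pachyina}.
Only Euryaria, Ichnis, Neoina, and Pachyina show the derived state 'yes' for C5, supporting them as a clade.
C6: derived state 'yes' in Ichnura only — an autapomorphy, so it tells us nothing about relationships among taxa.
Most parsimonious ingroup topology: (Ichnura,((Euryaria,(Neoina,Pachyina)),Ichnis)).
Pachyina and Neoina form a cherry on this tree, so they are sister taxa.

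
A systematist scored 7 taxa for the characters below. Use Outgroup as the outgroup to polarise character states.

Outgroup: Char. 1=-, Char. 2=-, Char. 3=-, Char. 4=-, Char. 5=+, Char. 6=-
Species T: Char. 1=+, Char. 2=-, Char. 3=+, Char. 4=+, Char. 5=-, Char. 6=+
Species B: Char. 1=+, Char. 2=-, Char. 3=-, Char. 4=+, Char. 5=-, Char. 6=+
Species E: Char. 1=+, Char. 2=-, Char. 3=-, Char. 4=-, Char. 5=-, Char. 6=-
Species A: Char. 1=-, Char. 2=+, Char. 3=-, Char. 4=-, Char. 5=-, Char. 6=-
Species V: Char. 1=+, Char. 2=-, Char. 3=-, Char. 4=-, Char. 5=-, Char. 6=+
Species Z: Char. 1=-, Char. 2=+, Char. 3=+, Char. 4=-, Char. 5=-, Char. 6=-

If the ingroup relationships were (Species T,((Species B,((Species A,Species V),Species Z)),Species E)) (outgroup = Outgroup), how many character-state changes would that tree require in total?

13

Map each character onto (Species T,((Species B,((Species A,Species V),Species Z)),Species E)) (rooted by Outgroup) and count the minimum state changes it requires (Fitch parsimony):
Char. 1: 3; Char. 2: 2; Char. 3: 2; Char. 4: 2; Char. 5: 1; Char. 6: 3.
Total tree length = 13.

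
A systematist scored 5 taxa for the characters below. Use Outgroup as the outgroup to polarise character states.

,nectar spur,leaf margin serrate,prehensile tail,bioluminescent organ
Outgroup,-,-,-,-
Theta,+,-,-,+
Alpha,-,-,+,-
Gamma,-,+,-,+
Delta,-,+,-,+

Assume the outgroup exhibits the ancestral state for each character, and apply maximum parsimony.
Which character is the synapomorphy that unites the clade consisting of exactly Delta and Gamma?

The outgroup has state '-' for every character, so '+' is the derived state throughout.
nectar spur: derived state '+' in Theta only — an autapomorphy, so it tells us nothing about relationships among taxa.
leaf margin serrate (derived state '+') is shared by Delta and Gamma — a synapomorphy uniting that clade.
prehensile tail: derived state '+' in Alpha only — an autapomorphy, so it tells us nothing about relationships among taxa.
bioluminescent organ (derived state '+') is shared by Delta, Gamma, and Theta — a synapomorphy uniting that clade.
Most parsimonious ingroup topology: ((Theta,(Gamma,Delta)),Alpha).
The clade {Delta, Gamma} is supported by leaf margin serrate: its derived state '+' occurs in exactly those taxa and in no other taxon (including the outgroup).

leaf margin serrate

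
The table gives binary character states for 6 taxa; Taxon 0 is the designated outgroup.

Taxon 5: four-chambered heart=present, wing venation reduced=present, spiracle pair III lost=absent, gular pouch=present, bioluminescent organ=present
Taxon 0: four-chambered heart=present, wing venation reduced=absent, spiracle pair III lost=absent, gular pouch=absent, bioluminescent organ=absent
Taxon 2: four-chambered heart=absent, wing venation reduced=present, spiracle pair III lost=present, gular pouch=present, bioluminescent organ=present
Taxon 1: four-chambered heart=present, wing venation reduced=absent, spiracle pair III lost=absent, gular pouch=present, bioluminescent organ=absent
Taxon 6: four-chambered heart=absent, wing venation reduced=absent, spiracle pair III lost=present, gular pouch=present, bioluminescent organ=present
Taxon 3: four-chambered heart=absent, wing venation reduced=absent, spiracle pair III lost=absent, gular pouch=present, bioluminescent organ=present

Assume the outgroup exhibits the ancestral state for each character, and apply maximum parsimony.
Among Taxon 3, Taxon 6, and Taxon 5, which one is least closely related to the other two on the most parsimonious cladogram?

Character polarity is set by the outgroup: the derived state is whichever differs from the outgroup's state, so for four-chambered heart the derived state is 'absent', and for the remaining characters it is 'present'.
Only Taxon 2, Taxon 3, and Taxon 6 show the derived state 'absent' for four-chambered heart, supporting them as a clade.
wing venation reduced (state 'present') occurs in Taxon 2 and Taxon 5 but conflicts with the nesting implied by the other characters — most parsimoniously interpreted as homoplasy.
spiracle pair III lost (derived state 'present') is shared by Taxon 2 and Taxon 6 — a synapomorphy uniting that clade.
All ingroup taxa share the derived state 'present' for gular pouch; it defines the ingroup but does not resolve relationships within it.
Only Taxon 2, Taxon 3, Taxon 5, and Taxon 6 show the derived state 'present' for bioluminescent organ, supporting them as a clade.
Most parsimonious ingroup topology: ((((Taxon 2,Taxon 6),Taxon 3),Taxon 5),Taxon 1).
Taxon 6 and Taxon 3 share a more recent common ancestor with each other than either does with Taxon 5, so Taxon 5 is the least closely related of the three.

Taxon 5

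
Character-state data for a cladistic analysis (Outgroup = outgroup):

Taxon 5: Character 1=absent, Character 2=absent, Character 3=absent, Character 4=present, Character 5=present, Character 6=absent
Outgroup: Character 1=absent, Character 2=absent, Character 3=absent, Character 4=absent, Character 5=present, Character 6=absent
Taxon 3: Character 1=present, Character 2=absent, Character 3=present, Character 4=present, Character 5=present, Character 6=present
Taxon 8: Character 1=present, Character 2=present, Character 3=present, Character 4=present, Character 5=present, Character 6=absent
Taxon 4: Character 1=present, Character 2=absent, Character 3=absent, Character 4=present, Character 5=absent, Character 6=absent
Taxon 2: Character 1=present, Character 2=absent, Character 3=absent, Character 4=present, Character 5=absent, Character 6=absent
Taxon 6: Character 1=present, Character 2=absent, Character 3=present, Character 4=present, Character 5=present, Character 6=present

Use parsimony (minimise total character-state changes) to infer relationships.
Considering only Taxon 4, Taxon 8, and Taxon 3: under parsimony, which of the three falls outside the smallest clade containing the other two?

Character polarity is set by the outgroup: the derived state is whichever differs from the outgroup's state, so for Character 5 the derived state is 'absent', and for the remaining characters it is 'present'.
Character 1 (derived state 'present') is shared by Taxon 2, Taxon 3, Taxon 4, Taxon 6, and Taxon 8 — a synapomorphy uniting that clade.
Character 2 (derived state 'present') is unique to Taxon 8 (autapomorphy; uninformative for grouping).
Only Taxon 3, Taxon 6, and Taxon 8 show the derived state 'present' for Character 3, supporting them as a clade.
All ingroup taxa share the derived state 'present' for Character 4; it defines the ingroup but does not resolve relationships within it.
Character 5 (derived state 'absent') is shared by Taxon 2 and Taxon 4 — a synapomorphy uniting that clade.
Character 6: derived state 'present' in Taxon 3 and Taxon 6 only — synapomorphy for {Taxon 3, Taxon 6}.
Most parsimonious ingroup topology: (((Taxon 2,Taxon 4),((Taxon 3,Taxon 6),Taxon 8)),Taxon 5).
Taxon 3 and Taxon 8 share a more recent common ancestor with each other than either does with Taxon 4, so Taxon 4 is the least closely related of the three.

Taxon 4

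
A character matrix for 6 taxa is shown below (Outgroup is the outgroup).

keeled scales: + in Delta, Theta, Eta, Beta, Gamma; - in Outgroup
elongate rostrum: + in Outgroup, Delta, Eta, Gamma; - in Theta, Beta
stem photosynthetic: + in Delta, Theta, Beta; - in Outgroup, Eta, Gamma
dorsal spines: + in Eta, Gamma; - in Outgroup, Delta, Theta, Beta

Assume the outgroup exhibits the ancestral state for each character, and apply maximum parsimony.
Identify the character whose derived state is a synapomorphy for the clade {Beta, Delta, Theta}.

stem photosynthetic

Character polarity is set by the outgroup: the derived state is whichever differs from the outgroup's state, so for elongate rostrum the derived state is '-', and for the remaining characters it is '+'.
keeled scales (derived state '+') is shared by all ingroup taxa — unites the whole ingroup.
elongate rostrum: derived state '-' in Beta and Theta only — synapomorphy for {Beta, Theta}.
Only Beta, Delta, and Theta show the derived state '+' for stem photosynthetic, supporting them as a clade.
dorsal spines (derived state '+') is shared by Eta and Gamma — a synapomorphy uniting that clade.
Most parsimonious ingroup topology: ((Delta,(Theta,Beta)),(Eta,Gamma)).
The clade {Beta, Delta, Theta} is supported by stem photosynthetic: its derived state '+' occurs in exactly those taxa and in no other taxon (including the outgroup).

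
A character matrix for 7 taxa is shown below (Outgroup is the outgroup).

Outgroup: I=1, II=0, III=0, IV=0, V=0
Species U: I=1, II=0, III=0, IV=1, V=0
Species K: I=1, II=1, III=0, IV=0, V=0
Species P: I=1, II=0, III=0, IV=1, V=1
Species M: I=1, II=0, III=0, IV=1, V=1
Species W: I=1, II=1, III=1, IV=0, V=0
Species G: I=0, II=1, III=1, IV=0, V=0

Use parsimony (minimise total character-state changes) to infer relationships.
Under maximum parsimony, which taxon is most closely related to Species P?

Species M

Character polarity is set by the outgroup: the derived state is whichever differs from the outgroup's state, so for I the derived state is '0', and for the remaining characters it is '1'.
I (derived state '0') is unique to Species G (autapomorphy; uninformative for grouping).
Only Species G, Species K, and Species W show the derived state '1' for II, supporting them as a clade.
III (derived state '1') is shared by Species G and Species W — a synapomorphy uniting that clade.
IV: derived state '1' in Species M, Species P, and Species U only — synapomorphy for {Species M, Species P, Species U}.
V: derived state '1' in Species M and Species P only — synapomorphy for {Species M, Species P}.
Most parsimonious ingroup topology: ((Species U,(Species P,Species M)),(Species K,(Species W,Species G))).
Species P and Species M form a cherry on this tree, so they are sister taxa.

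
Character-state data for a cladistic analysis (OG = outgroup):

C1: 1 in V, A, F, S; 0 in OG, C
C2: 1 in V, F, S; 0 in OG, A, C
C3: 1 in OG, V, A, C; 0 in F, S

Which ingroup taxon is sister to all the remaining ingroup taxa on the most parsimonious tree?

C

Character polarity is set by the outgroup: the derived state is whichever differs from the outgroup's state, so for C3 the derived state is '0', and for the remaining characters it is '1'.
C1 (derived state '1') is shared by A, F, S, and V — a synapomorphy uniting that clade.
Only F, S, and V show the derived state '1' for C2, supporting them as a clade.
C3: derived state '0' in F and S only — synapomorphy for {F, S}.
Most parsimonious ingroup topology: (((V,(F,S)),A),C).
C is sister to the clade containing all other ingroup taxa, so it is the earliest-diverging (most basal) ingroup lineage.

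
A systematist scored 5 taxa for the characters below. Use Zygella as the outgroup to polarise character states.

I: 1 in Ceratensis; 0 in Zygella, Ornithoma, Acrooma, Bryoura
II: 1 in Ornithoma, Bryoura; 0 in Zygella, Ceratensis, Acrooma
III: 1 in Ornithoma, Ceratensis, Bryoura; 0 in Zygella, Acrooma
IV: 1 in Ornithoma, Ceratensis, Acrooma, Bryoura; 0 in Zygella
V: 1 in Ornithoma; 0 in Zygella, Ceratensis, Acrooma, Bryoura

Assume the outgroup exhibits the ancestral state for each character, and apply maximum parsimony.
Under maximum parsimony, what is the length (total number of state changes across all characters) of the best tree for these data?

The outgroup has state '0' for every character, so '1' is the derived state throughout.
I: derived state '1' in Ceratensis only — an autapomorphy, so it tells us nothing about relationships among taxa.
Only Bryoura and Ornithoma show the derived state '1' for II, supporting them as a clade.
III (derived state '1') is shared by Bryoura, Ceratensis, and Ornithoma — a synapomorphy uniting that clade.
All ingroup taxa share the derived state '1' for IV; it defines the ingroup but does not resolve relationships within it.
V: derived state '1' in Ornithoma only — an autapomorphy, so it tells us nothing about relationships among taxa.
Most parsimonious ingroup topology: (((Ornithoma,Bryoura),Ceratensis),Acrooma).
Changes per character on this tree: I: 1; II: 1; III: 1; IV: 1; V: 1.
Total = 5.

5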